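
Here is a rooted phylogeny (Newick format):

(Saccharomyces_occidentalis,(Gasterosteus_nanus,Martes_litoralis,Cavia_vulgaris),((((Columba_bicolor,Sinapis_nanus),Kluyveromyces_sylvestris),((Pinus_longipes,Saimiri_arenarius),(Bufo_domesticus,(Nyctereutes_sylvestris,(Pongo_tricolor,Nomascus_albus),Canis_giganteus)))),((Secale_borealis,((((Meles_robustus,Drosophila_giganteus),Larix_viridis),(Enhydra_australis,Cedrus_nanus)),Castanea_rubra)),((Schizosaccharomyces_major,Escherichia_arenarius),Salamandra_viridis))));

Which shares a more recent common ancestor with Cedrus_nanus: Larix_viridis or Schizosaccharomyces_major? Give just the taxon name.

Larix_viridis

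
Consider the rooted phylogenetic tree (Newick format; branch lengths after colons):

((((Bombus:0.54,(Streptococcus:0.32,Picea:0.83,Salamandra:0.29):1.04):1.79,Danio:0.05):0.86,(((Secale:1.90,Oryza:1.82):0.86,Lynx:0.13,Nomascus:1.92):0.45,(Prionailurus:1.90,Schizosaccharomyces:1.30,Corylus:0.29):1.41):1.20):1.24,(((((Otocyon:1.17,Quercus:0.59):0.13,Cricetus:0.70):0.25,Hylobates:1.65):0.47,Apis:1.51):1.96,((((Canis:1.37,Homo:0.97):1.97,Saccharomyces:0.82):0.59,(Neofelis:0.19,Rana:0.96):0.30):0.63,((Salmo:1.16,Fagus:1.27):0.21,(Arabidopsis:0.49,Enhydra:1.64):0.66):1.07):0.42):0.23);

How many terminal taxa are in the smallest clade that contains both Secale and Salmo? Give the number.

The MRCA of Secale and Salmo is the root, so the clade is the entire tree.
That clade contains 26 terminal taxa: Apis, Arabidopsis, Bombus, Canis, Corylus, Cricetus, Danio, Enhydra, Fagus, Homo, Hylobates, Lynx, Neofelis, Nomascus, Oryza, Otocyon, Picea, Prionailurus, Quercus, Rana, Saccharomyces, Salamandra, Salmo, Schizosaccharomyces, Secale, Streptococcus.

26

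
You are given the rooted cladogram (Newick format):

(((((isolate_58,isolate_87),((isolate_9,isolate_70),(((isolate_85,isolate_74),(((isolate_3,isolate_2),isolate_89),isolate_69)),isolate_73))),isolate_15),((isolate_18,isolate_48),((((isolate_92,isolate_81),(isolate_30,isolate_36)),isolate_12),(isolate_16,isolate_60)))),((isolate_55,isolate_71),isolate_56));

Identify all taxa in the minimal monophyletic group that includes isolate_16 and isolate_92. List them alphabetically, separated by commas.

Tracing isolate_16: it sits inside (isolate_16,isolate_60).
Tracing isolate_92: it sits inside (isolate_92,isolate_81).
The smallest clade enclosing both is ((((isolate_92,isolate_81),(isolate_30,isolate_36)),isolate_12),(isolate_16,isolate_60)); the answer is its 7 terminal taxa in alphabetical order.

isolate_12, isolate_16, isolate_30, isolate_36, isolate_60, isolate_81, isolate_92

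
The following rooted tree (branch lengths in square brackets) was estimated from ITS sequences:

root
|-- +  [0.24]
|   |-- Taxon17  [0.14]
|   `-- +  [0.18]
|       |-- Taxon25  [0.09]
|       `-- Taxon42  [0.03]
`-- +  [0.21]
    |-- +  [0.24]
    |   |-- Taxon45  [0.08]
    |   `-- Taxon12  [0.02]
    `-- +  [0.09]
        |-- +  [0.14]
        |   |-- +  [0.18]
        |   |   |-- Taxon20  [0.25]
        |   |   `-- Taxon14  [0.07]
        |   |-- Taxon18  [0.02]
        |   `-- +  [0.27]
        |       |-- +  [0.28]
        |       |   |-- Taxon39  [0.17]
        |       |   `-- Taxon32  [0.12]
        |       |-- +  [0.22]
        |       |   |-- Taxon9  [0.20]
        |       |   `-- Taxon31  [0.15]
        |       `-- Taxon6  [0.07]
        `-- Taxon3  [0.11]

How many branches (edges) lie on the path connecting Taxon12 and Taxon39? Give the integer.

7

The MRCA of Taxon12 and Taxon39 is the node subtending ((Taxon45,Taxon12),(((Taxon20,Taxon14),Taxon18,((Taxon39,Taxon32),(Taxon9,Taxon31),Taxon6)),Taxon3)).
From Taxon12 up to that node: 2 branches. From Taxon39 up to the same node: 5 branches. Total: 2 + 5 = 7.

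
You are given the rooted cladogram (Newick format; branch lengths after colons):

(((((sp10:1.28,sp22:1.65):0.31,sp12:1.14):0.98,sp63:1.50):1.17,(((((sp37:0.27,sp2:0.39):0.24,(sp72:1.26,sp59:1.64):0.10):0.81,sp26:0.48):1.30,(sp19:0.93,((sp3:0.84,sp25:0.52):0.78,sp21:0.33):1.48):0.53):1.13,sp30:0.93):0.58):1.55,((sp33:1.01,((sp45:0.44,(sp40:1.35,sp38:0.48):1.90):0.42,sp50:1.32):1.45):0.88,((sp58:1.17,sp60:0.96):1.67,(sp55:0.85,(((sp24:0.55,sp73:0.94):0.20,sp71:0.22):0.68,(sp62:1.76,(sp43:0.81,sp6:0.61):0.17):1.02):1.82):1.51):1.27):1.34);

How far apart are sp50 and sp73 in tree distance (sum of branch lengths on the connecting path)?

10.07

The path runs sp50 → … → MRCA → … → sp73; the MRCA is the node subtending ((sp33,((sp45,(sp40,sp38)),sp50)),((sp58,sp60),(sp55,(((sp24,sp73),sp71),(sp62,(sp43,sp6)))))).
Branch lengths along that path: 1.32 + 1.45 + 0.88 + 1.27 + 1.51 + 1.82 + 0.68 + 0.20 + 0.94 = 10.07.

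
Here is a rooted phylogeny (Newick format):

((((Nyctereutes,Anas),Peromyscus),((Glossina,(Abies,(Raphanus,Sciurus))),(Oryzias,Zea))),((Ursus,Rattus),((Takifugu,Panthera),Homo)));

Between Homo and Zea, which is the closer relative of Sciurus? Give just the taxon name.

Zea

The MRCA of Sciurus and Zea subtends ((Glossina,(Abies,(Raphanus,Sciurus))),(Oryzias,Zea)) (6 taxa).
The MRCA of Sciurus and Homo is the root, subtending the entire tree (14 taxa).
The first is nested inside the second, so Sciurus shares a more recent common ancestor with Zea.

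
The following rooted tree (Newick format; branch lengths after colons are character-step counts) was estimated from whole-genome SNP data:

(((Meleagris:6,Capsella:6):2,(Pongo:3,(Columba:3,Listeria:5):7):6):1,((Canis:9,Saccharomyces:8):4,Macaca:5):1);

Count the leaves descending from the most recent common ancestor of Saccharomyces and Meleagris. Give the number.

8

The MRCA of Saccharomyces and Meleagris is the root, so the clade is the entire tree.
That clade contains 8 terminal taxa: Canis, Capsella, Columba, Listeria, Macaca, Meleagris, Pongo, Saccharomyces.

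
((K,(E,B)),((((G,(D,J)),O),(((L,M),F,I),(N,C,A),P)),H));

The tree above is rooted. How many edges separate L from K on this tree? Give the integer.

8

The MRCA of L and K is the root of the tree.
From L up to that node: 6 branches. From K up to the same node: 2 branches. Total: 6 + 2 = 8.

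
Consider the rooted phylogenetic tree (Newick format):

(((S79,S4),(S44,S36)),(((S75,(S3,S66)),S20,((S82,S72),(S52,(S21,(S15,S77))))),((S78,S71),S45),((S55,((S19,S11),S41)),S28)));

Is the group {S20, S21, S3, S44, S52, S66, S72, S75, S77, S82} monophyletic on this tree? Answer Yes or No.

The MRCA of the listed taxa is the root, so the smallest clade containing them is the whole tree.
That clade also contains S11, S15, S19, S28, S36, S4, S41, S45, S55, S71, S78, S79, which are not in the proposed group, so the group is not monophyletic.

No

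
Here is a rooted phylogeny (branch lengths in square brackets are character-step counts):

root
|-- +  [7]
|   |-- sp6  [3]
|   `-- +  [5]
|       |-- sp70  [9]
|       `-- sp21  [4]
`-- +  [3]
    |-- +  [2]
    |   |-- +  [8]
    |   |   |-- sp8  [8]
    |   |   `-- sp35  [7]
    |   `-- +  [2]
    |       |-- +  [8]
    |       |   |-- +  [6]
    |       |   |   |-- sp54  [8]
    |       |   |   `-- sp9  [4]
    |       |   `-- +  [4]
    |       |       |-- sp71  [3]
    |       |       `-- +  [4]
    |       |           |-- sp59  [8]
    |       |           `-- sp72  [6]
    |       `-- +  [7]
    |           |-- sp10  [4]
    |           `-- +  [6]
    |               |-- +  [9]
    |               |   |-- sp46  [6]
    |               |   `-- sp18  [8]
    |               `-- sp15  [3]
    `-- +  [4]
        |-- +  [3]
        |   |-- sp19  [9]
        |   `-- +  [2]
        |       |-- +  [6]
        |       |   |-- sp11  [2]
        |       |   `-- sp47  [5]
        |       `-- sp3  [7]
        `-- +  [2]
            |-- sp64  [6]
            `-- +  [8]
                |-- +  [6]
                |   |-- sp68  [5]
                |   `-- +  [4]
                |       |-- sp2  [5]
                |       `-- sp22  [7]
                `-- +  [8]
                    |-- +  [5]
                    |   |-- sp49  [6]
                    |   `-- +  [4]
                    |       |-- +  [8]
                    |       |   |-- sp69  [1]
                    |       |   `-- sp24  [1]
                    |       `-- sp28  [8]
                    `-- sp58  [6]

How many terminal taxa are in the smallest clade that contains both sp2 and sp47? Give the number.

13

The MRCA of sp2 and sp47 is the node subtending ((sp19,((sp11,sp47),sp3)),(sp64,((sp68,(sp2,sp22)),((sp49,((sp69,sp24),sp28)),sp58)))).
That clade contains 13 terminal taxa: sp11, sp19, sp2, sp22, sp24, sp28, sp3, sp47, sp49, sp58, sp64, sp68, sp69.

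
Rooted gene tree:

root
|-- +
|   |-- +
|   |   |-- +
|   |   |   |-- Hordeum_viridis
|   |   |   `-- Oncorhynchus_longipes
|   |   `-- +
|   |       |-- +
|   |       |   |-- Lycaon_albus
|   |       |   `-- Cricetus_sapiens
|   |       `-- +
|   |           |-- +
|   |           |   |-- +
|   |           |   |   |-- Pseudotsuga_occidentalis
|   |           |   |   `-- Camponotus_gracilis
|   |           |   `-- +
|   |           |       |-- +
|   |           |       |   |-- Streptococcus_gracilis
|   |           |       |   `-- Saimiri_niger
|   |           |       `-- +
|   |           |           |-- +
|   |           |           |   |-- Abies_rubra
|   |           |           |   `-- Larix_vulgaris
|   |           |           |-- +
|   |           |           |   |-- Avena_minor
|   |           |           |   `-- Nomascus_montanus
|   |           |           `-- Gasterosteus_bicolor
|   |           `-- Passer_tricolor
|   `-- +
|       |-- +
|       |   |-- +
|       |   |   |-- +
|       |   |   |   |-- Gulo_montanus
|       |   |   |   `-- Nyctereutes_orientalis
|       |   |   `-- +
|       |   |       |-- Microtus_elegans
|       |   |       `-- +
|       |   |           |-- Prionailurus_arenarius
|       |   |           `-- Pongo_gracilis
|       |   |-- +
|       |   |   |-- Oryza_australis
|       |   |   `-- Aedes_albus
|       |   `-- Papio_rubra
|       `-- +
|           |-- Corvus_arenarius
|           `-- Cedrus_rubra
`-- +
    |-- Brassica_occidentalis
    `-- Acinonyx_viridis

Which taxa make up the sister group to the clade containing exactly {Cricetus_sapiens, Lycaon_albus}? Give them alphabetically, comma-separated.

Abies_rubra, Avena_minor, Camponotus_gracilis, Gasterosteus_bicolor, Larix_vulgaris, Nomascus_montanus, Passer_tricolor, Pseudotsuga_occidentalis, Saimiri_niger, Streptococcus_gracilis

The clade containing exactly {Cricetus_sapiens, Lycaon_albus} attaches to the tree at the node subtending ((Lycaon_albus,Cricetus_sapiens),(((Pseudotsuga_occidentalis,Camponotus_gracilis),((Streptococcus_gracilis,Saimiri_niger),((Abies_rubra,Larix_vulgaris),(Avena_minor,Nomascus_montanus),Gasterosteus_bicolor))),Passer_tricolor)).
The other lineage descending from that same node — the sister group — is (((Pseudotsuga_occidentalis,Camponotus_gracilis),((Streptococcus_gracilis,Saimiri_niger),((Abies_rubra,Larix_vulgaris),(Avena_minor,Nomascus_montanus),Gasterosteus_bicolor))),Passer_tricolor); its 10 tips in alphabetical order are the answer.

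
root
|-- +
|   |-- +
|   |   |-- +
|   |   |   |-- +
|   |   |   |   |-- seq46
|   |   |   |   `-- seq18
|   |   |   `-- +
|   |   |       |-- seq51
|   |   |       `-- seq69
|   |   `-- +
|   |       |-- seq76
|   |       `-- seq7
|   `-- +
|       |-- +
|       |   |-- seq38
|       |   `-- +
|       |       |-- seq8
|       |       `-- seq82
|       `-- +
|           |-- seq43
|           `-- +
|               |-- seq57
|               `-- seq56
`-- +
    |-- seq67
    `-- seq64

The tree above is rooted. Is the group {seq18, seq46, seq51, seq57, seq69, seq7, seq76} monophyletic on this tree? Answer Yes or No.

No

The MRCA of the listed taxa subtends ((((seq46,seq18),(seq51,seq69)),(seq76,seq7)),((seq38,(seq8,seq82)),(seq43,(seq57,seq56)))).
That clade also contains seq38, seq43, seq56, seq8, seq82, which are not in the proposed group, so the group is not monophyletic.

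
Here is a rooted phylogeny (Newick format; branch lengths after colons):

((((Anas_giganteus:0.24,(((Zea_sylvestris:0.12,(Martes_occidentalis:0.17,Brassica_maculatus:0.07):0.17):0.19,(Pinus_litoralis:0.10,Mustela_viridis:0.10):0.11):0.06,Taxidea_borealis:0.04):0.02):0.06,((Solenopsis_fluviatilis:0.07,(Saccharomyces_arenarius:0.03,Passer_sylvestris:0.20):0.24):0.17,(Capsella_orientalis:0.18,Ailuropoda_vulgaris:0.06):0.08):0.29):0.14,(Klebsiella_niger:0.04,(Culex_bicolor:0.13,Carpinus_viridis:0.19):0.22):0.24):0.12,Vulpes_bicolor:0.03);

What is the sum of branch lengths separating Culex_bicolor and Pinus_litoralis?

1.08

The path runs Culex_bicolor → … → MRCA → … → Pinus_litoralis; the MRCA is the node subtending (((Anas_giganteus,(((Zea_sylvestris,(Martes_occidentalis,Brassica_maculatus)),(Pinus_litoralis,Mustela_viridis)),Taxidea_borealis)),((Solenopsis_fluviatilis,(Saccharomyces_arenarius,Passer_sylvestris)),(Capsella_orientalis,Ailuropoda_vulgaris))),(Klebsiella_niger,(Culex_bicolor,Carpinus_viridis))).
Branch lengths along that path: 0.13 + 0.22 + 0.24 + 0.14 + 0.06 + 0.02 + 0.06 + 0.11 + 0.10 = 1.08.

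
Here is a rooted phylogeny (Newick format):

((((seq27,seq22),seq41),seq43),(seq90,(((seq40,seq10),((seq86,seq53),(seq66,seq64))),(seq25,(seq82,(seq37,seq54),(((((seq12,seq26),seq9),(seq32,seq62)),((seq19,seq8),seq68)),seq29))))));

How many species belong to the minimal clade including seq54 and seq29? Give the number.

12

The MRCA of seq54 and seq29 is the node subtending (seq82,(seq37,seq54),(((((seq12,seq26),seq9),(seq32,seq62)),((seq19,seq8),seq68)),seq29)).
That clade contains 12 terminal taxa: seq12, seq19, seq26, seq29, seq32, seq37, seq54, seq62, seq68, seq8, seq82, seq9.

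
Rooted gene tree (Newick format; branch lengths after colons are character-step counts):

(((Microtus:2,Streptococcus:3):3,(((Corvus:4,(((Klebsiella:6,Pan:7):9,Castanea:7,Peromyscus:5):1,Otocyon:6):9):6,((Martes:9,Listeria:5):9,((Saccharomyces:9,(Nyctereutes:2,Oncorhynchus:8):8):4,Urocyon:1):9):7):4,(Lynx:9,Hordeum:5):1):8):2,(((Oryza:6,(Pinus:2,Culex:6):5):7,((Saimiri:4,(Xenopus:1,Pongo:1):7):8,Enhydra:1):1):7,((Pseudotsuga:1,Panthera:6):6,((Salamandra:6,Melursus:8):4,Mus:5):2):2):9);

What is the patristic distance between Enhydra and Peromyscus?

The path runs Enhydra → … → MRCA → … → Peromyscus; the MRCA is the root of the tree.
Branch lengths along that path: 1 + 1 + 7 + 9 + 2 + 8 + 4 + 6 + 9 + 1 + 5 = 53.

53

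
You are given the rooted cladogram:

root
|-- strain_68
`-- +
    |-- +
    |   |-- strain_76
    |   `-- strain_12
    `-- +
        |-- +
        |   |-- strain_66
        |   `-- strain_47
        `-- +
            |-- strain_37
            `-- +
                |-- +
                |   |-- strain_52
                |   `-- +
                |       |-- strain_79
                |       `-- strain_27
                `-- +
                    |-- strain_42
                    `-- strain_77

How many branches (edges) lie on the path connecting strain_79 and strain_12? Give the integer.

The MRCA of strain_79 and strain_12 is the node subtending ((strain_76,strain_12),((strain_66,strain_47),(strain_37,((strain_52,(strain_79,strain_27)),(strain_42,strain_77))))).
From strain_79 up to that node: 6 branches. From strain_12 up to the same node: 2 branches. Total: 6 + 2 = 8.

8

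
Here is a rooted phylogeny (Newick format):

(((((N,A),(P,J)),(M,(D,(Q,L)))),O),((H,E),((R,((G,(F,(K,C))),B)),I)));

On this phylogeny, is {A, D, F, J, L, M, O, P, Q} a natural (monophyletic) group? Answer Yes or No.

No

The MRCA of the listed taxa is the root, so the smallest clade containing them is the whole tree.
That clade also contains B, C, E, G, H, I, K, N, R, which are not in the proposed group, so the group is not monophyletic.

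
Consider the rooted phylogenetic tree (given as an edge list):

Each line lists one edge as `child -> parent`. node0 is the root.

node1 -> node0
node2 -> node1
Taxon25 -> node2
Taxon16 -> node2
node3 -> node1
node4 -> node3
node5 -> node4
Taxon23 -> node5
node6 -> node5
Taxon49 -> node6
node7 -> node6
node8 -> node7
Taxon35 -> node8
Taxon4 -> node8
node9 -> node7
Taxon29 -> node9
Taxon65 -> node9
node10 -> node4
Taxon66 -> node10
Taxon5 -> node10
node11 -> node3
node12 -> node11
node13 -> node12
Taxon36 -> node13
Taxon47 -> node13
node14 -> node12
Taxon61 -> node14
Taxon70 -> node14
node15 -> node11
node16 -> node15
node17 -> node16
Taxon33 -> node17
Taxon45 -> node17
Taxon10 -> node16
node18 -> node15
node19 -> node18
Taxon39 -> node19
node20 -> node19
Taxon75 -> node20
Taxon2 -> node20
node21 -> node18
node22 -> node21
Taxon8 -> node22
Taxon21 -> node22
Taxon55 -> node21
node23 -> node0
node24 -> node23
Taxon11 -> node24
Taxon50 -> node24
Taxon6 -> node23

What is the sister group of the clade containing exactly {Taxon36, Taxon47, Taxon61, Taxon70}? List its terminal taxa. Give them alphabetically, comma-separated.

Taxon10, Taxon2, Taxon21, Taxon33, Taxon39, Taxon45, Taxon55, Taxon75, Taxon8

The clade containing exactly {Taxon36, Taxon47, Taxon61, Taxon70} attaches to the tree at the node subtending (((Taxon36,Taxon47),(Taxon61,Taxon70)),(((Taxon33,Taxon45),Taxon10),((Taxon39,(Taxon75,Taxon2)),((Taxon8,Taxon21),Taxon55)))).
The other lineage descending from that same node — the sister group — is (((Taxon33,Taxon45),Taxon10),((Taxon39,(Taxon75,Taxon2)),((Taxon8,Taxon21),Taxon55))); its 9 tips in alphabetical order are the answer.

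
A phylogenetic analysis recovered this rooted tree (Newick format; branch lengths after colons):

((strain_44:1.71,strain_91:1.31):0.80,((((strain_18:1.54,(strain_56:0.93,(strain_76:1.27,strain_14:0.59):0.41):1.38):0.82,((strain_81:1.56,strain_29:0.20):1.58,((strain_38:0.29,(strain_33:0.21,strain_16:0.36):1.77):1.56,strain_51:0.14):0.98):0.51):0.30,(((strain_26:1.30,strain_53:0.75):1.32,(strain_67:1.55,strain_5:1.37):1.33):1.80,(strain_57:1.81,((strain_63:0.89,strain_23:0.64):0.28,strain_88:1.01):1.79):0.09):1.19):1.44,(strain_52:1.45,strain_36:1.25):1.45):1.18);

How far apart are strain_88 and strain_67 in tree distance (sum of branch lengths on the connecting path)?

7.57

The path runs strain_88 → … → MRCA → … → strain_67; the MRCA is the node subtending (((strain_26,strain_53),(strain_67,strain_5)),(strain_57,((strain_63,strain_23),strain_88))).
Branch lengths along that path: 1.01 + 1.79 + 0.09 + 1.80 + 1.33 + 1.55 = 7.57.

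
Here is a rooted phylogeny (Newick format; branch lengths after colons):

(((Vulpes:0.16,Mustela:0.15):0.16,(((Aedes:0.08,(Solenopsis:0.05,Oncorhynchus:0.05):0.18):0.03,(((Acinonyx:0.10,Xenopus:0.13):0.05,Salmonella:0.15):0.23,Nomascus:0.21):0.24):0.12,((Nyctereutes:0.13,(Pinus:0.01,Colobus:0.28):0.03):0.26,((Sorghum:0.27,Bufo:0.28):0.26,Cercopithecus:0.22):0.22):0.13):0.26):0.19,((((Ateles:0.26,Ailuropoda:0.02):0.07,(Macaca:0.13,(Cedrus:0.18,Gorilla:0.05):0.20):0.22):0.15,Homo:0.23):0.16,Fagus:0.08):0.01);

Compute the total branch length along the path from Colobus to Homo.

The path runs Colobus → … → MRCA → … → Homo; the MRCA is the root of the tree.
Branch lengths along that path: 0.28 + 0.03 + 0.26 + 0.13 + 0.26 + 0.19 + 0.01 + 0.16 + 0.23 = 1.55.

1.55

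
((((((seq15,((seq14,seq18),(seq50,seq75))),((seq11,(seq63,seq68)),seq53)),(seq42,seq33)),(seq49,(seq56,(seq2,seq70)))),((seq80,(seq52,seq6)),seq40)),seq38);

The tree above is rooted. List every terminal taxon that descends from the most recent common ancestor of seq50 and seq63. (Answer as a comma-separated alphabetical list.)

seq11, seq14, seq15, seq18, seq50, seq53, seq63, seq68, seq75

Tracing seq50: it sits inside (seq50,seq75).
Tracing seq63: it sits inside (seq63,seq68).
The smallest clade enclosing both is ((seq15,((seq14,seq18),(seq50,seq75))),((seq11,(seq63,seq68)),seq53)); the answer is its 9 terminal taxa in alphabetical order.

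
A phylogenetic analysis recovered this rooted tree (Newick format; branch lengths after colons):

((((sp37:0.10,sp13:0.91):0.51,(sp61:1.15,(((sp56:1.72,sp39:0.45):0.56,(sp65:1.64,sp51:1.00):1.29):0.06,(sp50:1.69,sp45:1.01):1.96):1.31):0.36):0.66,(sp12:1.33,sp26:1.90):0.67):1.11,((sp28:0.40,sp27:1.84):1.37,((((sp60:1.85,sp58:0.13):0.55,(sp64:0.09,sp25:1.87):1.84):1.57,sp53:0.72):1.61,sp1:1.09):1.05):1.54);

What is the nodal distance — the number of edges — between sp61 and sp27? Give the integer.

The MRCA of sp61 and sp27 is the root of the tree.
From sp61 up to that node: 4 branches. From sp27 up to the same node: 3 branches. Total: 4 + 3 = 7.

7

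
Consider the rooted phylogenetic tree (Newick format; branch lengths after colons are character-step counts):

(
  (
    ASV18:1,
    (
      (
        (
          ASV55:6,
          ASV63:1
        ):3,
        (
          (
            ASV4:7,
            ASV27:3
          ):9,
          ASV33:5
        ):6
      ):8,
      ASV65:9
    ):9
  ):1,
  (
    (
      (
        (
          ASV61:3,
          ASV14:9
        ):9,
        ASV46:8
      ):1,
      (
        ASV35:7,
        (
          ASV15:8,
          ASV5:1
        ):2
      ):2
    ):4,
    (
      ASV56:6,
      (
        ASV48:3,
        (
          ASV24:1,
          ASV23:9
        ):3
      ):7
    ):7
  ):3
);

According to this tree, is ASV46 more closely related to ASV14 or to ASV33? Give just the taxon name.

The MRCA of ASV46 and ASV14 subtends ((ASV61,ASV14),ASV46) (3 taxa).
The MRCA of ASV46 and ASV33 is the root, subtending the entire tree (17 taxa).
The first is nested inside the second, so ASV46 shares a more recent common ancestor with ASV14.

ASV14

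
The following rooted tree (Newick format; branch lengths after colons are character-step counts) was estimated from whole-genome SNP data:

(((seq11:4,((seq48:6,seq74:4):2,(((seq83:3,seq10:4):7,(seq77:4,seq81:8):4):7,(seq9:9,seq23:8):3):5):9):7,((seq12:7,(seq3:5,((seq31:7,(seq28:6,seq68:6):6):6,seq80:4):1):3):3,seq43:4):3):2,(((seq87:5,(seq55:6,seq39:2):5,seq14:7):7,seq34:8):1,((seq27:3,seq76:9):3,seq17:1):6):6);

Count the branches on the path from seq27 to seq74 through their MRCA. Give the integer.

9

The MRCA of seq27 and seq74 is the root of the tree.
From seq27 up to that node: 4 branches. From seq74 up to the same node: 5 branches. Total: 4 + 5 = 9.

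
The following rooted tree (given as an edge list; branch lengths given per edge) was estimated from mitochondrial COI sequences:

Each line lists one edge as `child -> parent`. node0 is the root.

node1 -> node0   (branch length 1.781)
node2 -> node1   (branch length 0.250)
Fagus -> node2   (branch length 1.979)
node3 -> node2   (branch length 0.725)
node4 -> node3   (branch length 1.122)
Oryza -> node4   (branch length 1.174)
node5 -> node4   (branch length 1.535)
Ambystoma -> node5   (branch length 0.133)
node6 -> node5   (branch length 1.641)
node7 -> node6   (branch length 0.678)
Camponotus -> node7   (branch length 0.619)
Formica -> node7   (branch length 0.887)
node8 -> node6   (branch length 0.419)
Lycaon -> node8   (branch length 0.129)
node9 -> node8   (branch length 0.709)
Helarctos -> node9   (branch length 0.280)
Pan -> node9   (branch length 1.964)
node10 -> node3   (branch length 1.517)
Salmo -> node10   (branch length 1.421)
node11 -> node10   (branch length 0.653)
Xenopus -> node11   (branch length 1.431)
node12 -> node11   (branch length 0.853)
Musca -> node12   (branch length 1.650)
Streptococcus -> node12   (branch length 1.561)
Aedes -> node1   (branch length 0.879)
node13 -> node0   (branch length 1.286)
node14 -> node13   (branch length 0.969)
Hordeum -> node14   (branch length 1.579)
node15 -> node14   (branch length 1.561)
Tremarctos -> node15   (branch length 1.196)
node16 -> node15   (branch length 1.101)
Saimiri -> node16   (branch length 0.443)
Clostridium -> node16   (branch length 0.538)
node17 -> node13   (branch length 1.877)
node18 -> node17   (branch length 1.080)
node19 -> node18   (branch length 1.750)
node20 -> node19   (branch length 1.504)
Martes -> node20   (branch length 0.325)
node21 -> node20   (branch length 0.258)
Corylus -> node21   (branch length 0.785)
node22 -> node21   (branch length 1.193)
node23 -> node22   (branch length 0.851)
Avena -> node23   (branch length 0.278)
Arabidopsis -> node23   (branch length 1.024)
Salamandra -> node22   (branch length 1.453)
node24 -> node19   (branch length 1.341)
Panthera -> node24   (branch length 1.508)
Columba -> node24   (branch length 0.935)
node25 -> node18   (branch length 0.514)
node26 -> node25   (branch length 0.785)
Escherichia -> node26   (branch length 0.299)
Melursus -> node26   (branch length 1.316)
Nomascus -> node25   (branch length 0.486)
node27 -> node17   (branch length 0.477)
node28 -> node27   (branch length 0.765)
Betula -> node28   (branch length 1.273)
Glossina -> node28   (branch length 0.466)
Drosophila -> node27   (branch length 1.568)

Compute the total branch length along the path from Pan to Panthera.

The path runs Pan → … → MRCA → … → Panthera; the MRCA is the root of the tree.
Branch lengths along that path: 1.964 + 0.709 + 0.419 + 1.641 + 1.535 + 1.122 + 0.725 + 0.250 + 1.781 + 1.286 + 1.877 + 1.080 + 1.750 + 1.341 + 1.508 = 18.988.

18.988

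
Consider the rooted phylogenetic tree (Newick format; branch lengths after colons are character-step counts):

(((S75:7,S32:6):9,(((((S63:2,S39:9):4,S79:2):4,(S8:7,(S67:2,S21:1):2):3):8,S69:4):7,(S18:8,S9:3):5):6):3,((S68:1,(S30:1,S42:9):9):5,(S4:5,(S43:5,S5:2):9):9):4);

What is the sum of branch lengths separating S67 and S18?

35

The path runs S67 → … → MRCA → … → S18; the MRCA is the node subtending (((((S63,S39),S79),(S8,(S67,S21))),S69),(S18,S9)).
Branch lengths along that path: 2 + 2 + 3 + 8 + 7 + 5 + 8 = 35.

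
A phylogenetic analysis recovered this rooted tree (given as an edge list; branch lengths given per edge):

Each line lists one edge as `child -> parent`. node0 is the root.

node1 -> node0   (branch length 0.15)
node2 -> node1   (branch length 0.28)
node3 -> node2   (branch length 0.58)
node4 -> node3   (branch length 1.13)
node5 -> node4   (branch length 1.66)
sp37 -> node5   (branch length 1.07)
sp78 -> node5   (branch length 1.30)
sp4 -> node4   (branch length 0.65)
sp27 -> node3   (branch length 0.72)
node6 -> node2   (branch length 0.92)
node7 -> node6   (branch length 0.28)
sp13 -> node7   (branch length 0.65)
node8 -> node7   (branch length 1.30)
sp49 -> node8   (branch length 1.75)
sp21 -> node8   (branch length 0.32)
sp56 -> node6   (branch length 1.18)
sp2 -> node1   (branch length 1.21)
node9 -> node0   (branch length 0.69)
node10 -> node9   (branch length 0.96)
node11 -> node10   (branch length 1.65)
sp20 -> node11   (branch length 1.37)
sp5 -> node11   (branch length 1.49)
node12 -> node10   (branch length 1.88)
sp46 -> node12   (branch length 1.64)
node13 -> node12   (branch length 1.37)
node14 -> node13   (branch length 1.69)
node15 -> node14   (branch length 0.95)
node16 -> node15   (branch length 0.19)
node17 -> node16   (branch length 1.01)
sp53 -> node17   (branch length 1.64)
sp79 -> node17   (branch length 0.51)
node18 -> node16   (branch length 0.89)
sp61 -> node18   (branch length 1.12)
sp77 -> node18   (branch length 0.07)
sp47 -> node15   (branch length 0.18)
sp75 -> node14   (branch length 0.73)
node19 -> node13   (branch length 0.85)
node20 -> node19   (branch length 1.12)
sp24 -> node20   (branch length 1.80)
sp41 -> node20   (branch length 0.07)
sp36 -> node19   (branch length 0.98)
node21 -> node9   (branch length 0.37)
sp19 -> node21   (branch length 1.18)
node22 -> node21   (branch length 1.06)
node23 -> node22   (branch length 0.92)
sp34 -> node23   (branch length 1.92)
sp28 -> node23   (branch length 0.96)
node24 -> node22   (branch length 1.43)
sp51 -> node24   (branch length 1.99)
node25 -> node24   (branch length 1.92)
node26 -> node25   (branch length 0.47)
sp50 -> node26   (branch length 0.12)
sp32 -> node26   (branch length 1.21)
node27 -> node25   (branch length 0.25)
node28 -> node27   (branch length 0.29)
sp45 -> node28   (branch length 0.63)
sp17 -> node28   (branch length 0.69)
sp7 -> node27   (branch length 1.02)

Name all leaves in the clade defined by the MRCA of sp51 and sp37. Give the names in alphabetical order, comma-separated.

sp13, sp17, sp19, sp2, sp20, sp21, sp24, sp27, sp28, sp32, sp34, sp36, sp37, sp4, sp41, sp45, sp46, sp47, sp49, sp5, sp50, sp51, sp53, sp56, sp61, sp7, sp75, sp77, sp78, sp79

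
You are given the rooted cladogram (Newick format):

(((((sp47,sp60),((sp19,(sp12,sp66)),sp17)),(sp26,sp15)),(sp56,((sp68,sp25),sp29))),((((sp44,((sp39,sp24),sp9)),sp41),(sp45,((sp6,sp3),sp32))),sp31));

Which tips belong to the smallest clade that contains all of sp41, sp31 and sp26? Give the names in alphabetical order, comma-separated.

sp12, sp15, sp17, sp19, sp24, sp25, sp26, sp29, sp3, sp31, sp32, sp39, sp41, sp44, sp45, sp47, sp56, sp6, sp60, sp66, sp68, sp9

Tracing sp41: it sits inside ((sp44,((sp39,sp24),sp9)),sp41).
Tracing sp31: it sits inside ((((sp44,((sp39,sp24),sp9)),sp41),(sp45,((sp6,sp3),sp32))),sp31).
Tracing sp26: it sits inside (sp26,sp15).
The smallest clade enclosing all 3 is the whole tree (their MRCA is the root), so the answer is all 22 tips in alphabetical order.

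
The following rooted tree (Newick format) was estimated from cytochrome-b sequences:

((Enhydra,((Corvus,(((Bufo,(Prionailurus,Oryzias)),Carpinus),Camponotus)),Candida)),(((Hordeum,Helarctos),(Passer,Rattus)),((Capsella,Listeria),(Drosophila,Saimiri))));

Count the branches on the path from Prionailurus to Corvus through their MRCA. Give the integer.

6

The MRCA of Prionailurus and Corvus is the node subtending (Corvus,(((Bufo,(Prionailurus,Oryzias)),Carpinus),Camponotus)).
From Prionailurus up to that node: 5 branches. From Corvus up to the same node: 1 branch. Total: 5 + 1 = 6.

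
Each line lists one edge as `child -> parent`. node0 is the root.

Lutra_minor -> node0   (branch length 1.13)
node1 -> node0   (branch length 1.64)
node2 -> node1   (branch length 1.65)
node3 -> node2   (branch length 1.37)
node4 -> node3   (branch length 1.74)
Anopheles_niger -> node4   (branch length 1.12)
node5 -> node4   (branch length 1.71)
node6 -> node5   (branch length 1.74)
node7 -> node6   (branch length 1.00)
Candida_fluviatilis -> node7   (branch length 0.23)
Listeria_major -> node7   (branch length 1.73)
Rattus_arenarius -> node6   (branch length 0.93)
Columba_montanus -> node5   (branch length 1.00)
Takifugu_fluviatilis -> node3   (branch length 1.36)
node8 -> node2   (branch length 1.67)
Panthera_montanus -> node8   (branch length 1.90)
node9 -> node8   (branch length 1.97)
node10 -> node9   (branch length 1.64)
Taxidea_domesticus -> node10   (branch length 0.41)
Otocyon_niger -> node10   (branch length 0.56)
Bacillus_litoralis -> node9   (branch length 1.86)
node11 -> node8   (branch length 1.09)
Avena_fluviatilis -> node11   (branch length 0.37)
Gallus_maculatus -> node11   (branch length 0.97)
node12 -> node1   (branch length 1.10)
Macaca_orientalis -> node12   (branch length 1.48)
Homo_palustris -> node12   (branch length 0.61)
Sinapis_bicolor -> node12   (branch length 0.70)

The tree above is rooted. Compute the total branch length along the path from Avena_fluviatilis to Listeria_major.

12.42

The path runs Avena_fluviatilis → … → MRCA → … → Listeria_major; the MRCA is the node subtending (((Anopheles_niger,(((Candida_fluviatilis,Listeria_major),Rattus_arenarius),Columba_montanus)),Takifugu_fluviatilis),(Panthera_montanus,((Taxidea_domesticus,Otocyon_niger),Bacillus_litoralis),(Avena_fluviatilis,Gallus_maculatus))).
Branch lengths along that path: 0.37 + 1.09 + 1.67 + 1.37 + 1.74 + 1.71 + 1.74 + 1.00 + 1.73 = 12.42.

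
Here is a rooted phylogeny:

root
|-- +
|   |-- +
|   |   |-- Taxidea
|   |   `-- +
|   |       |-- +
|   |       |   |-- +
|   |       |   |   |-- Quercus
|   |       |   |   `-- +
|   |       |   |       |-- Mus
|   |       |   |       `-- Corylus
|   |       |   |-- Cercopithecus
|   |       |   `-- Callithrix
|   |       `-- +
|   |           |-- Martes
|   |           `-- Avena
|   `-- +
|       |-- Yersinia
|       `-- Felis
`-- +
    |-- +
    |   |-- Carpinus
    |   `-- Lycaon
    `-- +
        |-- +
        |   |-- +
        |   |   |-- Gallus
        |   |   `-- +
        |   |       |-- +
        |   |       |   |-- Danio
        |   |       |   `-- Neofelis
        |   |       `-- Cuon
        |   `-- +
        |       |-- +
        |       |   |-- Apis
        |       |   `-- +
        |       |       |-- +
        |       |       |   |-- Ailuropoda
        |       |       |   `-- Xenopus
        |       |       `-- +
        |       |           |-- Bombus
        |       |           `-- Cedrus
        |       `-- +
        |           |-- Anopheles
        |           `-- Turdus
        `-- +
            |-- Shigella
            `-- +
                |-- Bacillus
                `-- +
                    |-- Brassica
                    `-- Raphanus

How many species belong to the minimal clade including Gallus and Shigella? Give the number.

The MRCA of Gallus and Shigella is the node subtending (((Gallus,((Danio,Neofelis),Cuon)),((Apis,((Ailuropoda,Xenopus),(Bombus,Cedrus))),(Anopheles,Turdus))),(Shigella,(Bacillus,(Brassica,Raphanus)))).
That clade contains 15 terminal taxa: Ailuropoda, Anopheles, Apis, Bacillus, Bombus, Brassica, Cedrus, Cuon, Danio, Gallus, Neofelis, Raphanus, Shigella, Turdus, Xenopus.

15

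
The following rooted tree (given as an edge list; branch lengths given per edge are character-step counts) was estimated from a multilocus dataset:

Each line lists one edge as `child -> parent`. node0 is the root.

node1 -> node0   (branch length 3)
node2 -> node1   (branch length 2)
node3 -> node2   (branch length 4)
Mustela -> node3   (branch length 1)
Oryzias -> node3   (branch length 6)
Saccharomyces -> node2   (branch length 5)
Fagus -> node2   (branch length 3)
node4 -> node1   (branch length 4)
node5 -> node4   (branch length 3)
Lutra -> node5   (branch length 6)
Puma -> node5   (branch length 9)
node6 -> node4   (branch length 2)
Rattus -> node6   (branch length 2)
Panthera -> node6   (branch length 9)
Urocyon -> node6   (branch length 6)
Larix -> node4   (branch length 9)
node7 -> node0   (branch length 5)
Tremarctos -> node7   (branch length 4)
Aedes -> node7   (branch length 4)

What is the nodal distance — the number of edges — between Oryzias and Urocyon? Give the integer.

6

The MRCA of Oryzias and Urocyon is the node subtending (((Mustela,Oryzias),Saccharomyces,Fagus),((Lutra,Puma),(Rattus,Panthera,Urocyon),Larix)).
From Oryzias up to that node: 3 branches. From Urocyon up to the same node: 3 branches. Total: 3 + 3 = 6.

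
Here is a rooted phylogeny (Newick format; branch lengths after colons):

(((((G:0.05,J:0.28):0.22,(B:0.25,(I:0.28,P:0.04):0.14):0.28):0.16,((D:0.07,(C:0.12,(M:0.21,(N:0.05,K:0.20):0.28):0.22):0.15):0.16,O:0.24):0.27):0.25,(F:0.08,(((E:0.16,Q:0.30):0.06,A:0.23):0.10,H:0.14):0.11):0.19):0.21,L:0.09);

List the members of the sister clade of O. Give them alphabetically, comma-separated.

C, D, K, M, N

O attaches to the tree at the node subtending ((D,(C,(M,(N,K)))),O).
The other lineage descending from that same node — the sister group — is (D,(C,(M,(N,K)))); its 5 tips in alphabetical order are the answer.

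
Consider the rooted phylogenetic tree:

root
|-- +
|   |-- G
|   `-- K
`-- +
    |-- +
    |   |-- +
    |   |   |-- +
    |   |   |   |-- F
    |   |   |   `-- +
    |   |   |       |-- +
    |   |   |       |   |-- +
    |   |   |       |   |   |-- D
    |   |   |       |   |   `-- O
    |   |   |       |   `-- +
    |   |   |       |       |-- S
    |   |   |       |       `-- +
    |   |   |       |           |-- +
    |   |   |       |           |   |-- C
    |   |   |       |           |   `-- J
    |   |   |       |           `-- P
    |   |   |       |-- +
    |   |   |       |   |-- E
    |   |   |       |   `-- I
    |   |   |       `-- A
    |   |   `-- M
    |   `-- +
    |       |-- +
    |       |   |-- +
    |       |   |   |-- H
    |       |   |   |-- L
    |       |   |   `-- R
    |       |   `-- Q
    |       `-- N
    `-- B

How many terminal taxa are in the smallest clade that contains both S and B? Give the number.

17

The MRCA of S and B is the node subtending ((((F,(((D,O),(S,((C,J),P))),(E,I),A)),M),(((H,L,R),Q),N)),B).
That clade contains 17 terminal taxa: A, B, C, D, E, F, H, I, J, L, M, N, O, P, Q, R, S.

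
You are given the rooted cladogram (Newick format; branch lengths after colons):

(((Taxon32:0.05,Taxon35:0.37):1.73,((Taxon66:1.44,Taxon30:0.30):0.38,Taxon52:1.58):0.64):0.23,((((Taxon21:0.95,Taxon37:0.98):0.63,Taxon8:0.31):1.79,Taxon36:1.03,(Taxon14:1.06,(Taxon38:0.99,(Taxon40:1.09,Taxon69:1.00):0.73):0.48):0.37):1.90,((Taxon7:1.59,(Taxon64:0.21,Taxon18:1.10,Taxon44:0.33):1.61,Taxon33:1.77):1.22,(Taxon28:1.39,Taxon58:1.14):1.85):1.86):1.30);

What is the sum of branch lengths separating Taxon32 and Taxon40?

7.88

The path runs Taxon32 → … → MRCA → … → Taxon40; the MRCA is the root of the tree.
Branch lengths along that path: 0.05 + 1.73 + 0.23 + 1.30 + 1.90 + 0.37 + 0.48 + 0.73 + 1.09 = 7.88.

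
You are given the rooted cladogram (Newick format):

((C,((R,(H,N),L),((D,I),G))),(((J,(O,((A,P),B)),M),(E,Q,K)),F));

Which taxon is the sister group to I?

D

I attaches to the tree at the node subtending (D,I).
The other lineage descending from that same node — the sister group — is the single tip D.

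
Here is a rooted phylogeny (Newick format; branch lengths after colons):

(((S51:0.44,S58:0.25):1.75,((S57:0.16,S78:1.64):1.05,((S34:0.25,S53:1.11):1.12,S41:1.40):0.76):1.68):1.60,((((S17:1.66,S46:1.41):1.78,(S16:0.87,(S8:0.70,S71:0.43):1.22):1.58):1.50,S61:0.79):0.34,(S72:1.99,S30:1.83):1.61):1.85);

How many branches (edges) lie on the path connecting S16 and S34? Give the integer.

10

The MRCA of S16 and S34 is the root of the tree.
From S16 up to that node: 5 branches. From S34 up to the same node: 5 branches. Total: 5 + 5 = 10.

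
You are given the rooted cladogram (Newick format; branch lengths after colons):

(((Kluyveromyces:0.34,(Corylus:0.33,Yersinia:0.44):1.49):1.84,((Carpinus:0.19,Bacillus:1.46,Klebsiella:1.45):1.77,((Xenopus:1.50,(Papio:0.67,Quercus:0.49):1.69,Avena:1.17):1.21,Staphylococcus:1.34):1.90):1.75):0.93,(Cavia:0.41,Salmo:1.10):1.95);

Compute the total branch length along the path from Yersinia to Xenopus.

10.13

The path runs Yersinia → … → MRCA → … → Xenopus; the MRCA is the node subtending ((Kluyveromyces,(Corylus,Yersinia)),((Carpinus,Bacillus,Klebsiella),((Xenopus,(Papio,Quercus),Avena),Staphylococcus))).
Branch lengths along that path: 0.44 + 1.49 + 1.84 + 1.75 + 1.90 + 1.21 + 1.50 = 10.13.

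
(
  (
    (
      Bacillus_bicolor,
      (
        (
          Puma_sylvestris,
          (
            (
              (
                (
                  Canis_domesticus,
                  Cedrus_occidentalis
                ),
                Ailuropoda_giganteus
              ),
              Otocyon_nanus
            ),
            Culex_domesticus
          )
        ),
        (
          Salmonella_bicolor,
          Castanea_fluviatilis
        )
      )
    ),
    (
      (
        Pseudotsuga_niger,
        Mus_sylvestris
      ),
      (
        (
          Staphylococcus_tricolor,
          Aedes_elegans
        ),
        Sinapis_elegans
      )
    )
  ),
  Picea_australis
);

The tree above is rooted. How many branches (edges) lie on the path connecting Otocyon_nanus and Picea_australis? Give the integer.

8

The MRCA of Otocyon_nanus and Picea_australis is the root of the tree.
From Otocyon_nanus up to that node: 7 branches. From Picea_australis up to the same node: 1 branch. Total: 7 + 1 = 8.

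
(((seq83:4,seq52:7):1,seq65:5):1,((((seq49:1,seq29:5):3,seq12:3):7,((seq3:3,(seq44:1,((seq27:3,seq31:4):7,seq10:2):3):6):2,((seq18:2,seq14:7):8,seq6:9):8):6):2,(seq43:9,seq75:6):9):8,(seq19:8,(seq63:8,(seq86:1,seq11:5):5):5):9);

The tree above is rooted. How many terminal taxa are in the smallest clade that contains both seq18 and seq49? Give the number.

The MRCA of seq18 and seq49 is the node subtending (((seq49,seq29),seq12),((seq3,(seq44,((seq27,seq31),seq10))),((seq18,seq14),seq6))).
That clade contains 11 terminal taxa: seq10, seq12, seq14, seq18, seq27, seq29, seq3, seq31, seq44, seq49, seq6.

11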